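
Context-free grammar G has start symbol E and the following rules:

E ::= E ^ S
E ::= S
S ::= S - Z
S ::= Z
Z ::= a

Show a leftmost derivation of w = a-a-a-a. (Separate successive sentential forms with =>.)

E=>S=>S-Z=>S-Z-Z=>S-Z-Z-Z=>Z-Z-Z-Z=>a-Z-Z-Z=>a-a-Z-Z=>a-a-a-Z=>a-a-a-a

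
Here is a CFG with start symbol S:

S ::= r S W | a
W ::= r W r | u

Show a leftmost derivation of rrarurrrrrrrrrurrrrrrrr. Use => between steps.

S => rSW   [S ::= r S W]
rSW => rrSWW   [S ::= r S W]
rrSWW => rraWW   [S ::= a]
rraWW => rrarWrW   [W ::= r W r]
rrarWrW => rrarurW   [W ::= u]
rrarurW => rrarurrWr   [W ::= r W r]
rrarurrWr => rrarurrrWrr   [W ::= r W r]
rrarurrrWrr => rrarurrrrWrrr   [W ::= r W r]
rrarurrrrWrrr => rrarurrrrrWrrrr   [W ::= r W r]
rrarurrrrrWrrrr => rrarurrrrrrWrrrrr   [W ::= r W r]
rrarurrrrrrWrrrrr => rrarurrrrrrrWrrrrrr   [W ::= r W r]
rrarurrrrrrrWrrrrrr => rrarurrrrrrrrWrrrrrrr   [W ::= r W r]
rrarurrrrrrrrWrrrrrrr => rrarurrrrrrrrrWrrrrrrrr   [W ::= r W r]
rrarurrrrrrrrrWrrrrrrrr => rrarurrrrrrrrrurrrrrrrr   [W ::= u]

S=>rSW=>rrSWW=>rraWW=>rrarWrW=>rrarurW=>rrarurrWr=>rrarurrrWrr=>rrarurrrrWrrr=>rrarurrrrrWrrrr=>rrarurrrrrrWrrrrr=>rrarurrrrrrrWrrrrrr=>rrarurrrrrrrrWrrrrrrr=>rrarurrrrrrrrrWrrrrrrrr=>rrarurrrrrrrrrurrrrrrrr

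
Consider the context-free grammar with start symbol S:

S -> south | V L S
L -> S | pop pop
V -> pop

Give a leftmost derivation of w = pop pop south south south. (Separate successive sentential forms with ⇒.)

S ⇒ V L S ⇒ pop L S ⇒ pop S S ⇒ pop V L S S ⇒ pop pop L S S ⇒ pop pop S S S ⇒ pop pop south S S ⇒ pop pop south south S ⇒ pop pop south south south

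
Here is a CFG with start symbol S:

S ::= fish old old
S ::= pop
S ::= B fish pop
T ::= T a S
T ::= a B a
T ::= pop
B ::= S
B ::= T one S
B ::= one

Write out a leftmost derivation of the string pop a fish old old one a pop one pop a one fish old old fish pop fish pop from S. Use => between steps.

S => B fish pop => T one S fish pop => T a S one S fish pop => pop a S one S fish pop => pop a fish old old one S fish pop => pop a fish old old one B fish pop fish pop => pop a fish old old one T one S fish pop fish pop => pop a fish old old one a B a one S fish pop fish pop => pop a fish old old one a T one S a one S fish pop fish pop => pop a fish old old one a pop one S a one S fish pop fish pop => pop a fish old old one a pop one pop a one S fish pop fish pop => pop a fish old old one a pop one pop a one fish old old fish pop fish pop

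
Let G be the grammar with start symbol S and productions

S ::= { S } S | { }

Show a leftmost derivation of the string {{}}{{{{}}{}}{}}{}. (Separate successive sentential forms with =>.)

S => {S}S   [S ::= { S } S]
{S}S => {{}}S   [S ::= { }]
{{}}S => {{}}{S}S   [S ::= { S } S]
{{}}{S}S => {{}}{{S}S}S   [S ::= { S } S]
{{}}{{S}S}S => {{}}{{{S}S}S}S   [S ::= { S } S]
{{}}{{{S}S}S}S => {{}}{{{{}}S}S}S   [S ::= { }]
{{}}{{{{}}S}S}S => {{}}{{{{}}{}}S}S   [S ::= { }]
{{}}{{{{}}{}}S}S => {{}}{{{{}}{}}{}}S   [S ::= { }]
{{}}{{{{}}{}}{}}S => {{}}{{{{}}{}}{}}{}   [S ::= { }]

S => {S}S => {{}}S => {{}}{S}S => {{}}{{S}S}S => {{}}{{{S}S}S}S => {{}}{{{{}}S}S}S => {{}}{{{{}}{}}S}S => {{}}{{{{}}{}}{}}S => {{}}{{{{}}{}}{}}{}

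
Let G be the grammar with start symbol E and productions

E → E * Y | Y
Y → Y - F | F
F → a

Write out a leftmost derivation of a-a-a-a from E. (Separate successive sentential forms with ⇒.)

E ⇒ Y ⇒ Y-F ⇒ Y-F-F ⇒ Y-F-F-F ⇒ F-F-F-F ⇒ a-F-F-F ⇒ a-a-F-F ⇒ a-a-a-F ⇒ a-a-a-a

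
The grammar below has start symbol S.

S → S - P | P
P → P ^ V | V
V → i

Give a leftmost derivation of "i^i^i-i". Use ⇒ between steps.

S ⇒ S-P ⇒ P-P ⇒ P^V-P ⇒ P^V^V-P ⇒ V^V^V-P ⇒ i^V^V-P ⇒ i^i^V-P ⇒ i^i^i-P ⇒ i^i^i-V ⇒ i^i^i-i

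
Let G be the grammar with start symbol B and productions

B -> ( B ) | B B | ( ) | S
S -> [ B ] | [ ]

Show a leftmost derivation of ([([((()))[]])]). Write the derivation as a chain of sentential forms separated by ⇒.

B ⇒ (B) ⇒ (S) ⇒ ([B]) ⇒ ([(B)]) ⇒ ([(S)]) ⇒ ([([B])]) ⇒ ([([BB])]) ⇒ ([([(B)B])]) ⇒ ([([((B))B])]) ⇒ ([([((()))B])]) ⇒ ([([((()))S])]) ⇒ ([([((()))[]])])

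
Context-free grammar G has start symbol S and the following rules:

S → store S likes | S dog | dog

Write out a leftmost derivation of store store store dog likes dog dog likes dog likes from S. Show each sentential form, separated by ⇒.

S ⇒ store S likes ⇒ store S dog likes ⇒ store store S likes dog likes ⇒ store store S dog likes dog likes ⇒ store store S dog dog likes dog likes ⇒ store store store S likes dog dog likes dog likes ⇒ store store store dog likes dog dog likes dog likes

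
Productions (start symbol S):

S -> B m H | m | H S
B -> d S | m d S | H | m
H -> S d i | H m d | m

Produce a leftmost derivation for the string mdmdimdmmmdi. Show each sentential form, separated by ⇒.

S ⇒ BmH ⇒ mdSmH ⇒ mdHSmH ⇒ mdHmdSmH ⇒ mdSdimdSmH ⇒ mdmdimdSmH ⇒ mdmdimdmmH ⇒ mdmdimdmmSdi ⇒ mdmdimdmmmdi

S ⇒ BmH   [S -> B m H]
BmH ⇒ mdSmH   [B -> m d S]
mdSmH ⇒ mdHSmH   [S -> H S]
mdHSmH ⇒ mdHmdSmH   [H -> H m d]
mdHmdSmH ⇒ mdSdimdSmH   [H -> S d i]
mdSdimdSmH ⇒ mdmdimdSmH   [S -> m]
mdmdimdSmH ⇒ mdmdimdmmH   [S -> m]
mdmdimdmmH ⇒ mdmdimdmmSdi   [H -> S d i]
mdmdimdmmSdi ⇒ mdmdimdmmmdi   [S -> m]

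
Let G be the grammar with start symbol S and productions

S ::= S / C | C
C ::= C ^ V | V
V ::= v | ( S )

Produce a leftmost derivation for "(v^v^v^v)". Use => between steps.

S=>C=>V=>(S)=>(C)=>(C^V)=>(C^V^V)=>(C^V^V^V)=>(V^V^V^V)=>(v^V^V^V)=>(v^v^V^V)=>(v^v^v^V)=>(v^v^v^v)

S => C   [S ::= C]
C => V   [C ::= V]
V => (S)   [V ::= ( S )]
(S) => (C)   [S ::= C]
(C) => (C^V)   [C ::= C ^ V]
(C^V) => (C^V^V)   [C ::= C ^ V]
(C^V^V) => (C^V^V^V)   [C ::= C ^ V]
(C^V^V^V) => (V^V^V^V)   [C ::= V]
(V^V^V^V) => (v^V^V^V)   [V ::= v]
(v^V^V^V) => (v^v^V^V)   [V ::= v]
(v^v^V^V) => (v^v^v^V)   [V ::= v]
(v^v^v^V) => (v^v^v^v)   [V ::= v]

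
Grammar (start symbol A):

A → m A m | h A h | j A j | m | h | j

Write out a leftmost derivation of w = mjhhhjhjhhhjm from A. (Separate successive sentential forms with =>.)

A => mAm   [A → m A m]
mAm => mjAjm   [A → j A j]
mjAjm => mjhAhjm   [A → h A h]
mjhAhjm => mjhhAhhjm   [A → h A h]
mjhhAhhjm => mjhhhAhhhjm   [A → h A h]
mjhhhAhhhjm => mjhhhjAjhhhjm   [A → j A j]
mjhhhjAjhhhjm => mjhhhjhjhhhjm   [A → h]

A => mAm => mjAjm => mjhAhjm => mjhhAhhjm => mjhhhAhhhjm => mjhhhjAjhhhjm => mjhhhjhjhhhjm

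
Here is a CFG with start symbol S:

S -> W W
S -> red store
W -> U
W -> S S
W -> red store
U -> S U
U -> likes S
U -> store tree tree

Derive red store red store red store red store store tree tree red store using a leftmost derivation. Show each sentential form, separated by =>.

S => W W => U W => S U W => W W U W => S S W U W => W W S W U W => red store W S W U W => red store red store S W U W => red store red store red store W U W => red store red store red store red store U W => red store red store red store red store store tree tree W => red store red store red store red store store tree tree red store

S => W W   [S -> W W]
W W => U W   [W -> U]
U W => S U W   [U -> S U]
S U W => W W U W   [S -> W W]
W W U W => S S W U W   [W -> S S]
S S W U W => W W S W U W   [S -> W W]
W W S W U W => red store W S W U W   [W -> red store]
red store W S W U W => red store red store S W U W   [W -> red store]
red store red store S W U W => red store red store red store W U W   [S -> red store]
red store red store red store W U W => red store red store red store red store U W   [W -> red store]
red store red store red store red store U W => red store red store red store red store store tree tree W   [U -> store tree tree]
red store red store red store red store store tree tree W => red store red store red store red store store tree tree red store   [W -> red store]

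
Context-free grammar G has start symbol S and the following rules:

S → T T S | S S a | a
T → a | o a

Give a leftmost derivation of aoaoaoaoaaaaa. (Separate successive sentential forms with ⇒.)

S ⇒ TTS ⇒ aTS ⇒ aoaS ⇒ aoaTTS ⇒ aoaoaTS ⇒ aoaoaoaS ⇒ aoaoaoaTTS ⇒ aoaoaoaoaTS ⇒ aoaoaoaoaaS ⇒ aoaoaoaoaaSSa ⇒ aoaoaoaoaaaSa ⇒ aoaoaoaoaaaaa

S ⇒ TTS   [S → T T S]
TTS ⇒ aTS   [T → a]
aTS ⇒ aoaS   [T → o a]
aoaS ⇒ aoaTTS   [S → T T S]
aoaTTS ⇒ aoaoaTS   [T → o a]
aoaoaTS ⇒ aoaoaoaS   [T → o a]
aoaoaoaS ⇒ aoaoaoaTTS   [S → T T S]
aoaoaoaTTS ⇒ aoaoaoaoaTS   [T → o a]
aoaoaoaoaTS ⇒ aoaoaoaoaaS   [T → a]
aoaoaoaoaaS ⇒ aoaoaoaoaaSSa   [S → S S a]
aoaoaoaoaaSSa ⇒ aoaoaoaoaaaSa   [S → a]
aoaoaoaoaaaSa ⇒ aoaoaoaoaaaaa   [S → a]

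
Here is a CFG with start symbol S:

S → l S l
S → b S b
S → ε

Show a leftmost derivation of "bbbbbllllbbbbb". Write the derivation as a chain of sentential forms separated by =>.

S => bSb => bbSbb => bbbSbbb => bbbbSbbbb => bbbbbSbbbbb => bbbbblSlbbbbb => bbbbbllSllbbbbb => bbbbbllllbbbbb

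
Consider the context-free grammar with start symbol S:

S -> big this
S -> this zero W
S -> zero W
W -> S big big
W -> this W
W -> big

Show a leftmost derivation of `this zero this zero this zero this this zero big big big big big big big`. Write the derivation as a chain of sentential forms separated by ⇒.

S ⇒ this zero W ⇒ this zero S big big ⇒ this zero this zero W big big ⇒ this zero this zero S big big big big ⇒ this zero this zero this zero W big big big big ⇒ this zero this zero this zero this W big big big big ⇒ this zero this zero this zero this S big big big big big big ⇒ this zero this zero this zero this this zero W big big big big big big ⇒ this zero this zero this zero this this zero big big big big big big big

S ⇒ this zero W   [S -> this zero W]
this zero W ⇒ this zero S big big   [W -> S big big]
this zero S big big ⇒ this zero this zero W big big   [S -> this zero W]
this zero this zero W big big ⇒ this zero this zero S big big big big   [W -> S big big]
this zero this zero S big big big big ⇒ this zero this zero this zero W big big big big   [S -> this zero W]
this zero this zero this zero W big big big big ⇒ this zero this zero this zero this W big big big big   [W -> this W]
this zero this zero this zero this W big big big big ⇒ this zero this zero this zero this S big big big big big big   [W -> S big big]
this zero this zero this zero this S big big big big big big ⇒ this zero this zero this zero this this zero W big big big big big big   [S -> this zero W]
this zero this zero this zero this this zero W big big big big big big ⇒ this zero this zero this zero this this zero big big big big big big big   [W -> big]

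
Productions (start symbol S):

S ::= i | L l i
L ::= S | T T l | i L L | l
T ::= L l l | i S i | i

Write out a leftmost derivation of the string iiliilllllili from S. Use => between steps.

S=>Lli=>Sli=>Llili=>TTllili=>iSiTllili=>iLliiTllili=>iSliiTllili=>iiliiTllili=>iiliiLllllili=>iiliilllllili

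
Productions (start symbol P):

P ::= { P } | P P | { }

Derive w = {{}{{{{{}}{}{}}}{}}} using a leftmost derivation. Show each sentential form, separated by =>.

P => {P} => {PP} => {{}P} => {{}{P}} => {{}{PP}} => {{}{{P}P}} => {{}{{{P}}P}} => {{}{{{PP}}P}} => {{}{{{PPP}}P}} => {{}{{{{P}PP}}P}} => {{}{{{{{}}PP}}P}} => {{}{{{{{}}{}P}}P}} => {{}{{{{{}}{}{}}}P}} => {{}{{{{{}}{}{}}}{}}}

P => {P}   [P ::= { P }]
{P} => {PP}   [P ::= P P]
{PP} => {{}P}   [P ::= { }]
{{}P} => {{}{P}}   [P ::= { P }]
{{}{P}} => {{}{PP}}   [P ::= P P]
{{}{PP}} => {{}{{P}P}}   [P ::= { P }]
{{}{{P}P}} => {{}{{{P}}P}}   [P ::= { P }]
{{}{{{P}}P}} => {{}{{{PP}}P}}   [P ::= P P]
{{}{{{PP}}P}} => {{}{{{PPP}}P}}   [P ::= P P]
{{}{{{PPP}}P}} => {{}{{{{P}PP}}P}}   [P ::= { P }]
{{}{{{{P}PP}}P}} => {{}{{{{{}}PP}}P}}   [P ::= { }]
{{}{{{{{}}PP}}P}} => {{}{{{{{}}{}P}}P}}   [P ::= { }]
{{}{{{{{}}{}P}}P}} => {{}{{{{{}}{}{}}}P}}   [P ::= { }]
{{}{{{{{}}{}{}}}P}} => {{}{{{{{}}{}{}}}{}}}   [P ::= { }]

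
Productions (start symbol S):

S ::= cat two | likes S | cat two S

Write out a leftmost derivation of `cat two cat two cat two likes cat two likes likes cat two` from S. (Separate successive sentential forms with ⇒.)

S ⇒ cat two S ⇒ cat two cat two S ⇒ cat two cat two cat two S ⇒ cat two cat two cat two likes S ⇒ cat two cat two cat two likes cat two S ⇒ cat two cat two cat two likes cat two likes S ⇒ cat two cat two cat two likes cat two likes likes S ⇒ cat two cat two cat two likes cat two likes likes cat two

S ⇒ cat two S   [S ::= cat two S]
cat two S ⇒ cat two cat two S   [S ::= cat two S]
cat two cat two S ⇒ cat two cat two cat two S   [S ::= cat two S]
cat two cat two cat two S ⇒ cat two cat two cat two likes S   [S ::= likes S]
cat two cat two cat two likes S ⇒ cat two cat two cat two likes cat two S   [S ::= cat two S]
cat two cat two cat two likes cat two S ⇒ cat two cat two cat two likes cat two likes S   [S ::= likes S]
cat two cat two cat two likes cat two likes S ⇒ cat two cat two cat two likes cat two likes likes S   [S ::= likes S]
cat two cat two cat two likes cat two likes likes S ⇒ cat two cat two cat two likes cat two likes likes cat two   [S ::= cat two]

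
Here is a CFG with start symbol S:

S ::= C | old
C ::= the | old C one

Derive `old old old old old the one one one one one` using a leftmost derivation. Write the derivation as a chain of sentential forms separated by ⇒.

S ⇒ C   [S ::= C]
C ⇒ old C one   [C ::= old C one]
old C one ⇒ old old C one one   [C ::= old C one]
old old C one one ⇒ old old old C one one one   [C ::= old C one]
old old old C one one one ⇒ old old old old C one one one one   [C ::= old C one]
old old old old C one one one one ⇒ old old old old old C one one one one one   [C ::= old C one]
old old old old old C one one one one one ⇒ old old old old old the one one one one one   [C ::= the]

S ⇒ C ⇒ old C one ⇒ old old C one one ⇒ old old old C one one one ⇒ old old old old C one one one one ⇒ old old old old old C one one one one one ⇒ old old old old old the one one one one one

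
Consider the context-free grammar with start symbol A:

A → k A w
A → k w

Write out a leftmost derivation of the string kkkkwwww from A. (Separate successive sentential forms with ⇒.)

A ⇒ kAw   [A → k A w]
kAw ⇒ kkAww   [A → k A w]
kkAww ⇒ kkkAwww   [A → k A w]
kkkAwww ⇒ kkkkwwww   [A → k w]

A ⇒ kAw ⇒ kkAww ⇒ kkkAwww ⇒ kkkkwwww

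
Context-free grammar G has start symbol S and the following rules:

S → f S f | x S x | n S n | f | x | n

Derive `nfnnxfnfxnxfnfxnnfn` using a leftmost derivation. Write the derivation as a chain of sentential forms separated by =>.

S => nSn => nfSfn => nfnSnfn => nfnnSnnfn => nfnnxSxnnfn => nfnnxfSfxnnfn => nfnnxfnSnfxnnfn => nfnnxfnfSfnfxnnfn => nfnnxfnfxSxfnfxnnfn => nfnnxfnfxnxfnfxnnfn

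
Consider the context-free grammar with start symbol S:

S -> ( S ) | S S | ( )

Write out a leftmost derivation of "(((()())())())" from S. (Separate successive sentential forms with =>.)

S => (S) => (SS) => ((S)S) => ((SS)S) => (((S)S)S) => (((SS)S)S) => (((()S)S)S) => (((()())S)S) => (((()())())S) => (((()())())())

S => (S)   [S -> ( S )]
(S) => (SS)   [S -> S S]
(SS) => ((S)S)   [S -> ( S )]
((S)S) => ((SS)S)   [S -> S S]
((SS)S) => (((S)S)S)   [S -> ( S )]
(((S)S)S) => (((SS)S)S)   [S -> S S]
(((SS)S)S) => (((()S)S)S)   [S -> ( )]
(((()S)S)S) => (((()())S)S)   [S -> ( )]
(((()())S)S) => (((()())())S)   [S -> ( )]
(((()())())S) => (((()())())())   [S -> ( )]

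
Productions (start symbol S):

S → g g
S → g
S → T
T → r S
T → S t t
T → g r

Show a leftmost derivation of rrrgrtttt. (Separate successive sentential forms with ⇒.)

S ⇒ T   [S → T]
T ⇒ rS   [T → r S]
rS ⇒ rT   [S → T]
rT ⇒ rrS   [T → r S]
rrS ⇒ rrT   [S → T]
rrT ⇒ rrStt   [T → S t t]
rrStt ⇒ rrTtt   [S → T]
rrTtt ⇒ rrrStt   [T → r S]
rrrStt ⇒ rrrTtt   [S → T]
rrrTtt ⇒ rrrStttt   [T → S t t]
rrrStttt ⇒ rrrTtttt   [S → T]
rrrTtttt ⇒ rrrgrtttt   [T → g r]

S⇒T⇒rS⇒rT⇒rrS⇒rrT⇒rrStt⇒rrTtt⇒rrrStt⇒rrrTtt⇒rrrStttt⇒rrrTtttt⇒rrrgrtttt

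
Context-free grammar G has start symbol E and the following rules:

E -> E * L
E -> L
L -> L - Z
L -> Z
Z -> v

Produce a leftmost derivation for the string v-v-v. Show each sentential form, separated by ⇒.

E ⇒ L ⇒ L-Z ⇒ L-Z-Z ⇒ Z-Z-Z ⇒ v-Z-Z ⇒ v-v-Z ⇒ v-v-v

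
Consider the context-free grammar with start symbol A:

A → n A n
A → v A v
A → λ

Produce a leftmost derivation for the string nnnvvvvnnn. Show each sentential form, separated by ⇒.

A ⇒ nAn   [A → n A n]
nAn ⇒ nnAnn   [A → n A n]
nnAnn ⇒ nnnAnnn   [A → n A n]
nnnAnnn ⇒ nnnvAvnnn   [A → v A v]
nnnvAvnnn ⇒ nnnvvAvvnnn   [A → v A v]
nnnvvAvvnnn ⇒ nnnvvvvnnn   [A → λ]

A ⇒ nAn ⇒ nnAnn ⇒ nnnAnnn ⇒ nnnvAvnnn ⇒ nnnvvAvvnnn ⇒ nnnvvvvnnn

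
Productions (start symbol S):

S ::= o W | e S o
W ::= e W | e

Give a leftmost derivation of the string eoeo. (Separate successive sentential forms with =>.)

S => eSo   [S ::= e S o]
eSo => eoWo   [S ::= o W]
eoWo => eoeo   [W ::= e]

S=>eSo=>eoWo=>eoeo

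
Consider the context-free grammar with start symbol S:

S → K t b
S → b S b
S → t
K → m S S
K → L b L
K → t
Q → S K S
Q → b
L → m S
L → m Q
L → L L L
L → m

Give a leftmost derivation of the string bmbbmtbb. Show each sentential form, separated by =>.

S => bSb => bKtbb => bLbLtbb => bmQbLtbb => bmbbLtbb => bmbbmtbb

S => bSb   [S → b S b]
bSb => bKtbb   [S → K t b]
bKtbb => bLbLtbb   [K → L b L]
bLbLtbb => bmQbLtbb   [L → m Q]
bmQbLtbb => bmbbLtbb   [Q → b]
bmbbLtbb => bmbbmtbb   [L → m]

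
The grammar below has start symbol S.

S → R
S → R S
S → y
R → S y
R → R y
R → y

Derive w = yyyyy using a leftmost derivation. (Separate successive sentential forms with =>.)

S => R => Sy => RSy => RySy => SyySy => yyySy => yyyyy

S => R   [S → R]
R => Sy   [R → S y]
Sy => RSy   [S → R S]
RSy => RySy   [R → R y]
RySy => SyySy   [R → S y]
SyySy => yyySy   [S → y]
yyySy => yyyyy   [S → y]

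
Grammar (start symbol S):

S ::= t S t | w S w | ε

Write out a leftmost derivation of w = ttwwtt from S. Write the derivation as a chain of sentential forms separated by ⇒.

S ⇒ tSt ⇒ ttStt ⇒ ttwSwtt ⇒ ttwwtt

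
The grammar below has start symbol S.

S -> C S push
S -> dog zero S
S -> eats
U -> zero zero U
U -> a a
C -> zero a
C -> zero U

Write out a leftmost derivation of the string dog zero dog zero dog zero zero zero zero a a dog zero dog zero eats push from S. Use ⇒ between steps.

S ⇒ dog zero S   [S -> dog zero S]
dog zero S ⇒ dog zero dog zero S   [S -> dog zero S]
dog zero dog zero S ⇒ dog zero dog zero dog zero S   [S -> dog zero S]
dog zero dog zero dog zero S ⇒ dog zero dog zero dog zero C S push   [S -> C S push]
dog zero dog zero dog zero C S push ⇒ dog zero dog zero dog zero zero U S push   [C -> zero U]
dog zero dog zero dog zero zero U S push ⇒ dog zero dog zero dog zero zero zero zero U S push   [U -> zero zero U]
dog zero dog zero dog zero zero zero zero U S push ⇒ dog zero dog zero dog zero zero zero zero a a S push   [U -> a a]
dog zero dog zero dog zero zero zero zero a a S push ⇒ dog zero dog zero dog zero zero zero zero a a dog zero S push   [S -> dog zero S]
dog zero dog zero dog zero zero zero zero a a dog zero S push ⇒ dog zero dog zero dog zero zero zero zero a a dog zero dog zero S push   [S -> dog zero S]
dog zero dog zero dog zero zero zero zero a a dog zero dog zero S push ⇒ dog zero dog zero dog zero zero zero zero a a dog zero dog zero eats push   [S -> eats]

S ⇒ dog zero S ⇒ dog zero dog zero S ⇒ dog zero dog zero dog zero S ⇒ dog zero dog zero dog zero C S push ⇒ dog zero dog zero dog zero zero U S push ⇒ dog zero dog zero dog zero zero zero zero U S push ⇒ dog zero dog zero dog zero zero zero zero a a S push ⇒ dog zero dog zero dog zero zero zero zero a a dog zero S push ⇒ dog zero dog zero dog zero zero zero zero a a dog zero dog zero S push ⇒ dog zero dog zero dog zero zero zero zero a a dog zero dog zero eats push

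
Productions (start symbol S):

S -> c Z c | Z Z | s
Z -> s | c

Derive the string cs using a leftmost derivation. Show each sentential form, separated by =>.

S => ZZ   [S -> Z Z]
ZZ => cZ   [Z -> c]
cZ => cs   [Z -> s]

S => ZZ => cZ => cs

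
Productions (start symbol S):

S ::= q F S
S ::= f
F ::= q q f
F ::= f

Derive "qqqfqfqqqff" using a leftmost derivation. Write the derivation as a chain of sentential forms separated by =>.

S => qFS => qqqfS => qqqfqFS => qqqfqfS => qqqfqfqFS => qqqfqfqqqfS => qqqfqfqqqff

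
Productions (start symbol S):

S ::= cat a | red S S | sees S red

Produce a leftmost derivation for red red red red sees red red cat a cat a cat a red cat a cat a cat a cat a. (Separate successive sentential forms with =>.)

S => red S S => red red S S S => red red red S S S S => red red red red S S S S S => red red red red sees S red S S S S => red red red red sees red S S red S S S S => red red red red sees red red S S S red S S S S => red red red red sees red red cat a S S red S S S S => red red red red sees red red cat a cat a S red S S S S => red red red red sees red red cat a cat a cat a red S S S S => red red red red sees red red cat a cat a cat a red cat a S S S => red red red red sees red red cat a cat a cat a red cat a cat a S S => red red red red sees red red cat a cat a cat a red cat a cat a cat a S => red red red red sees red red cat a cat a cat a red cat a cat a cat a cat a

S => red S S   [S ::= red S S]
red S S => red red S S S   [S ::= red S S]
red red S S S => red red red S S S S   [S ::= red S S]
red red red S S S S => red red red red S S S S S   [S ::= red S S]
red red red red S S S S S => red red red red sees S red S S S S   [S ::= sees S red]
red red red red sees S red S S S S => red red red red sees red S S red S S S S   [S ::= red S S]
red red red red sees red S S red S S S S => red red red red sees red red S S S red S S S S   [S ::= red S S]
red red red red sees red red S S S red S S S S => red red red red sees red red cat a S S red S S S S   [S ::= cat a]
red red red red sees red red cat a S S red S S S S => red red red red sees red red cat a cat a S red S S S S   [S ::= cat a]
red red red red sees red red cat a cat a S red S S S S => red red red red sees red red cat a cat a cat a red S S S S   [S ::= cat a]
red red red red sees red red cat a cat a cat a red S S S S => red red red red sees red red cat a cat a cat a red cat a S S S   [S ::= cat a]
red red red red sees red red cat a cat a cat a red cat a S S S => red red red red sees red red cat a cat a cat a red cat a cat a S S   [S ::= cat a]
red red red red sees red red cat a cat a cat a red cat a cat a S S => red red red red sees red red cat a cat a cat a red cat a cat a cat a S   [S ::= cat a]
red red red red sees red red cat a cat a cat a red cat a cat a cat a S => red red red red sees red red cat a cat a cat a red cat a cat a cat a cat a   [S ::= cat a]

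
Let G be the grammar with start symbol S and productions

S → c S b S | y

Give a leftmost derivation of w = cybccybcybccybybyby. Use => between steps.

S => cSbS => cybS => cybcSbS => cybccSbSbS => cybccybSbS => cybccybcSbSbS => cybccybcybSbS => cybccybcybcSbSbS => cybccybcybccSbSbSbS => cybccybcybccybSbSbS => cybccybcybccybybSbS => cybccybcybccybybybS => cybccybcybccybybyby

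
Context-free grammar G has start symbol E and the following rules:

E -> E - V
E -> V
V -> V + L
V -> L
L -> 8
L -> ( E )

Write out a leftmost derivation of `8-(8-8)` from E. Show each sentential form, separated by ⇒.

E ⇒ E-V   [E -> E - V]
E-V ⇒ V-V   [E -> V]
V-V ⇒ L-V   [V -> L]
L-V ⇒ 8-V   [L -> 8]
8-V ⇒ 8-L   [V -> L]
8-L ⇒ 8-(E)   [L -> ( E )]
8-(E) ⇒ 8-(E-V)   [E -> E - V]
8-(E-V) ⇒ 8-(V-V)   [E -> V]
8-(V-V) ⇒ 8-(L-V)   [V -> L]
8-(L-V) ⇒ 8-(8-V)   [L -> 8]
8-(8-V) ⇒ 8-(8-L)   [V -> L]
8-(8-L) ⇒ 8-(8-8)   [L -> 8]

E ⇒ E-V ⇒ V-V ⇒ L-V ⇒ 8-V ⇒ 8-L ⇒ 8-(E) ⇒ 8-(E-V) ⇒ 8-(V-V) ⇒ 8-(L-V) ⇒ 8-(8-V) ⇒ 8-(8-L) ⇒ 8-(8-8)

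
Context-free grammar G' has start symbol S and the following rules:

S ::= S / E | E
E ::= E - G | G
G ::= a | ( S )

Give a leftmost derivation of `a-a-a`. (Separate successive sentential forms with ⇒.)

S ⇒ E   [S ::= E]
E ⇒ E-G   [E ::= E - G]
E-G ⇒ E-G-G   [E ::= E - G]
E-G-G ⇒ G-G-G   [E ::= G]
G-G-G ⇒ a-G-G   [G ::= a]
a-G-G ⇒ a-a-G   [G ::= a]
a-a-G ⇒ a-a-a   [G ::= a]

S⇒E⇒E-G⇒E-G-G⇒G-G-G⇒a-G-G⇒a-a-G⇒a-a-a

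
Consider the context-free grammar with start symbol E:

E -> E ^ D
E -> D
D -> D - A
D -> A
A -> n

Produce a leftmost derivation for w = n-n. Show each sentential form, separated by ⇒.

E⇒D⇒D-A⇒A-A⇒n-A⇒n-n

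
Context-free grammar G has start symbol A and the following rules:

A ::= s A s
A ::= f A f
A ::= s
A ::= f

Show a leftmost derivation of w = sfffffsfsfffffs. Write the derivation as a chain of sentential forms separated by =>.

A => sAs => sfAfs => sffAffs => sfffAfffs => sffffAffffs => sfffffAfffffs => sfffffsAsfffffs => sfffffsfsfffffs

A => sAs   [A ::= s A s]
sAs => sfAfs   [A ::= f A f]
sfAfs => sffAffs   [A ::= f A f]
sffAffs => sfffAfffs   [A ::= f A f]
sfffAfffs => sffffAffffs   [A ::= f A f]
sffffAffffs => sfffffAfffffs   [A ::= f A f]
sfffffAfffffs => sfffffsAsfffffs   [A ::= s A s]
sfffffsAsfffffs => sfffffsfsfffffs   [A ::= f]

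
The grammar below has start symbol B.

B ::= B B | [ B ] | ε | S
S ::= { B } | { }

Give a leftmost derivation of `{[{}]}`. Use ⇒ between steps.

B ⇒ S ⇒ {B} ⇒ {[B]} ⇒ {[S]} ⇒ {[{B}]} ⇒ {[{}]}

B ⇒ S   [B ::= S]
S ⇒ {B}   [S ::= { B }]
{B} ⇒ {[B]}   [B ::= [ B ]]
{[B]} ⇒ {[S]}   [B ::= S]
{[S]} ⇒ {[{B}]}   [S ::= { B }]
{[{B}]} ⇒ {[{}]}   [B ::= ε]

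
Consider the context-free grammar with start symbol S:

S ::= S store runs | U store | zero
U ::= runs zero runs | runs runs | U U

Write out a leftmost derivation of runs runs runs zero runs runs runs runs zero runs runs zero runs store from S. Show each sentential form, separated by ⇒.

S ⇒ U store   [S ::= U store]
U store ⇒ U U store   [U ::= U U]
U U store ⇒ runs runs U store   [U ::= runs runs]
runs runs U store ⇒ runs runs U U store   [U ::= U U]
runs runs U U store ⇒ runs runs U U U store   [U ::= U U]
runs runs U U U store ⇒ runs runs runs zero runs U U store   [U ::= runs zero runs]
runs runs runs zero runs U U store ⇒ runs runs runs zero runs U U U store   [U ::= U U]
runs runs runs zero runs U U U store ⇒ runs runs runs zero runs runs runs U U store   [U ::= runs runs]
runs runs runs zero runs runs runs U U store ⇒ runs runs runs zero runs runs runs runs zero runs U store   [U ::= runs zero runs]
runs runs runs zero runs runs runs runs zero runs U store ⇒ runs runs runs zero runs runs runs runs zero runs runs zero runs store   [U ::= runs zero runs]

S ⇒ U store ⇒ U U store ⇒ runs runs U store ⇒ runs runs U U store ⇒ runs runs U U U store ⇒ runs runs runs zero runs U U store ⇒ runs runs runs zero runs U U U store ⇒ runs runs runs zero runs runs runs U U store ⇒ runs runs runs zero runs runs runs runs zero runs U store ⇒ runs runs runs zero runs runs runs runs zero runs runs zero runs store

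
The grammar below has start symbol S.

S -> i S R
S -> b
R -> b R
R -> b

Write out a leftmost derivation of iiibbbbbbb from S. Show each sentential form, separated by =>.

S=>iSR=>iiSRR=>iiiSRRR=>iiibRRR=>iiibbRRR=>iiibbbRRR=>iiibbbbRR=>iiibbbbbRR=>iiibbbbbbR=>iiibbbbbbb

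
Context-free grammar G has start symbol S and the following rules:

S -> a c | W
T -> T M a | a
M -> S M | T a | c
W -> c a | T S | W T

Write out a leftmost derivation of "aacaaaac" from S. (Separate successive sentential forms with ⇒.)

S ⇒ W   [S -> W]
W ⇒ TS   [W -> T S]
TS ⇒ TMaS   [T -> T M a]
TMaS ⇒ aMaS   [T -> a]
aMaS ⇒ aSMaS   [M -> S M]
aSMaS ⇒ aacMaS   [S -> a c]
aacMaS ⇒ aacTaaS   [M -> T a]
aacTaaS ⇒ aacaaaS   [T -> a]
aacaaaS ⇒ aacaaaac   [S -> a c]

S ⇒ W ⇒ TS ⇒ TMaS ⇒ aMaS ⇒ aSMaS ⇒ aacMaS ⇒ aacTaaS ⇒ aacaaaS ⇒ aacaaaac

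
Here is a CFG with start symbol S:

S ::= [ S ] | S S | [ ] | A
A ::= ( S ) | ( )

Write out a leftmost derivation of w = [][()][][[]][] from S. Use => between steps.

S => SS   [S ::= S S]
SS => []S   [S ::= [ ]]
[]S => []SS   [S ::= S S]
[]SS => []SSS   [S ::= S S]
[]SSS => []SSSS   [S ::= S S]
[]SSSS => [][S]SSS   [S ::= [ S ]]
[][S]SSS => [][A]SSS   [S ::= A]
[][A]SSS => [][()]SSS   [A ::= ( )]
[][()]SSS => [][()][]SS   [S ::= [ ]]
[][()][]SS => [][()][][S]S   [S ::= [ S ]]
[][()][][S]S => [][()][][[]]S   [S ::= [ ]]
[][()][][[]]S => [][()][][[]][]   [S ::= [ ]]

S => SS => []S => []SS => []SSS => []SSSS => [][S]SSS => [][A]SSS => [][()]SSS => [][()][]SS => [][()][][S]S => [][()][][[]]S => [][()][][[]][]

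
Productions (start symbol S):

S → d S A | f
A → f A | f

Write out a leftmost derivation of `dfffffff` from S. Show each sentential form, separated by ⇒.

S⇒dSA⇒dfA⇒dffA⇒dfffA⇒dffffA⇒dfffffA⇒dffffffA⇒dfffffff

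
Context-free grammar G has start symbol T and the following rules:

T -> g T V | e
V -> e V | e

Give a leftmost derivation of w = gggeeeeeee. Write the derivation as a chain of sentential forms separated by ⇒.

T ⇒ gTV   [T -> g T V]
gTV ⇒ ggTVV   [T -> g T V]
ggTVV ⇒ gggTVVV   [T -> g T V]
gggTVVV ⇒ gggeVVV   [T -> e]
gggeVVV ⇒ gggeeVV   [V -> e]
gggeeVV ⇒ gggeeeVV   [V -> e V]
gggeeeVV ⇒ gggeeeeVV   [V -> e V]
gggeeeeVV ⇒ gggeeeeeV   [V -> e]
gggeeeeeV ⇒ gggeeeeeeV   [V -> e V]
gggeeeeeeV ⇒ gggeeeeeee   [V -> e]

T ⇒ gTV ⇒ ggTVV ⇒ gggTVVV ⇒ gggeVVV ⇒ gggeeVV ⇒ gggeeeVV ⇒ gggeeeeVV ⇒ gggeeeeeV ⇒ gggeeeeeeV ⇒ gggeeeeeee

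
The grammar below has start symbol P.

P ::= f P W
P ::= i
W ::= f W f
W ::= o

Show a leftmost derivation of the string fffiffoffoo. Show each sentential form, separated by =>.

P => fPW => ffPWW => fffPWWW => fffiWWW => fffifWfWW => fffiffWffWW => fffiffoffWW => fffiffoffoW => fffiffoffoo

P => fPW   [P ::= f P W]
fPW => ffPWW   [P ::= f P W]
ffPWW => fffPWWW   [P ::= f P W]
fffPWWW => fffiWWW   [P ::= i]
fffiWWW => fffifWfWW   [W ::= f W f]
fffifWfWW => fffiffWffWW   [W ::= f W f]
fffiffWffWW => fffiffoffWW   [W ::= o]
fffiffoffWW => fffiffoffoW   [W ::= o]
fffiffoffoW => fffiffoffoo   [W ::= o]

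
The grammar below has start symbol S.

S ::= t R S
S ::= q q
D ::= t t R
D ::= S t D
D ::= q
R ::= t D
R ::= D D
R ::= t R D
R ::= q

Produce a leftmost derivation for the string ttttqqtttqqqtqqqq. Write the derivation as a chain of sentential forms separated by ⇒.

S ⇒ tRS ⇒ ttDS ⇒ ttttRS ⇒ ttttDDS ⇒ ttttStDDS ⇒ ttttqqtDDS ⇒ ttttqqtStDDS ⇒ ttttqqttRStDDS ⇒ ttttqqtttDStDDS ⇒ ttttqqtttqStDDS ⇒ ttttqqtttqqqtDDS ⇒ ttttqqtttqqqtqDS ⇒ ttttqqtttqqqtqqS ⇒ ttttqqtttqqqtqqqq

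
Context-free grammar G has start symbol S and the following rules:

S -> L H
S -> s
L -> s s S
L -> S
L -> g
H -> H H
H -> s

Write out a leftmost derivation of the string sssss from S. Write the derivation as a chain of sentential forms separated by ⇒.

S ⇒ LH ⇒ SH ⇒ sH ⇒ sHH ⇒ ssH ⇒ ssHH ⇒ ssHHH ⇒ sssHH ⇒ ssssH ⇒ sssss

S ⇒ LH   [S -> L H]
LH ⇒ SH   [L -> S]
SH ⇒ sH   [S -> s]
sH ⇒ sHH   [H -> H H]
sHH ⇒ ssH   [H -> s]
ssH ⇒ ssHH   [H -> H H]
ssHH ⇒ ssHHH   [H -> H H]
ssHHH ⇒ sssHH   [H -> s]
sssHH ⇒ ssssH   [H -> s]
ssssH ⇒ sssss   [H -> s]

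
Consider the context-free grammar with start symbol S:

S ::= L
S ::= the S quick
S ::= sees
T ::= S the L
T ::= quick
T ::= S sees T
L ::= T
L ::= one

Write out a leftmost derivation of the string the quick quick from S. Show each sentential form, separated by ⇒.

S ⇒ the S quick ⇒ the L quick ⇒ the T quick ⇒ the quick quick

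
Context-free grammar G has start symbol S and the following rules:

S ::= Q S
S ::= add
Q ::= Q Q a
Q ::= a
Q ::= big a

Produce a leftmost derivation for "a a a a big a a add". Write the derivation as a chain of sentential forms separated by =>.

S => Q S   [S ::= Q S]
Q S => Q Q a S   [Q ::= Q Q a]
Q Q a S => a Q a S   [Q ::= a]
a Q a S => a a a S   [Q ::= a]
a a a S => a a a Q S   [S ::= Q S]
a a a Q S => a a a Q Q a S   [Q ::= Q Q a]
a a a Q Q a S => a a a a Q a S   [Q ::= a]
a a a a Q a S => a a a a big a a S   [Q ::= big a]
a a a a big a a S => a a a a big a a add   [S ::= add]

S => Q S => Q Q a S => a Q a S => a a a S => a a a Q S => a a a Q Q a S => a a a a Q a S => a a a a big a a S => a a a a big a a add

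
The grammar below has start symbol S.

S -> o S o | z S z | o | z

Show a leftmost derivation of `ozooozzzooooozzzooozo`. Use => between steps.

S => oSo   [S -> o S o]
oSo => ozSzo   [S -> z S z]
ozSzo => ozoSozo   [S -> o S o]
ozoSozo => ozooSoozo   [S -> o S o]
ozooSoozo => ozoooSooozo   [S -> o S o]
ozoooSooozo => ozooozSzooozo   [S -> z S z]
ozooozSzooozo => ozooozzSzzooozo   [S -> z S z]
ozooozzSzzooozo => ozooozzzSzzzooozo   [S -> z S z]
ozooozzzSzzzooozo => ozooozzzoSozzzooozo   [S -> o S o]
ozooozzzoSozzzooozo => ozooozzzooSoozzzooozo   [S -> o S o]
ozooozzzooSoozzzooozo => ozooozzzooooozzzooozo   [S -> o]

S => oSo => ozSzo => ozoSozo => ozooSoozo => ozoooSooozo => ozooozSzooozo => ozooozzSzzooozo => ozooozzzSzzzooozo => ozooozzzoSozzzooozo => ozooozzzooSoozzzooozo => ozooozzzooooozzzooozo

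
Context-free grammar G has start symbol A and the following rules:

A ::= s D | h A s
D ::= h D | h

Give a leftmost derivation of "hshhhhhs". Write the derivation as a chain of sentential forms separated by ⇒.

A⇒hAs⇒hsDs⇒hshDs⇒hshhDs⇒hshhhDs⇒hshhhhDs⇒hshhhhhs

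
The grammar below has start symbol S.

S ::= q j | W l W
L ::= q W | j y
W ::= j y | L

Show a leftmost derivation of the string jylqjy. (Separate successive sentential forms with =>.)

S => WlW   [S ::= W l W]
WlW => jylW   [W ::= j y]
jylW => jylL   [W ::= L]
jylL => jylqW   [L ::= q W]
jylqW => jylqjy   [W ::= j y]

S => WlW => jylW => jylL => jylqW => jylqjy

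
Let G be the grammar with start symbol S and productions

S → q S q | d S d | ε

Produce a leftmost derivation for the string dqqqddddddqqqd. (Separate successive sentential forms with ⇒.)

S ⇒ dSd ⇒ dqSqd ⇒ dqqSqqd ⇒ dqqqSqqqd ⇒ dqqqdSdqqqd ⇒ dqqqddSddqqqd ⇒ dqqqdddSdddqqqd ⇒ dqqqddddddqqqd

S ⇒ dSd   [S → d S d]
dSd ⇒ dqSqd   [S → q S q]
dqSqd ⇒ dqqSqqd   [S → q S q]
dqqSqqd ⇒ dqqqSqqqd   [S → q S q]
dqqqSqqqd ⇒ dqqqdSdqqqd   [S → d S d]
dqqqdSdqqqd ⇒ dqqqddSddqqqd   [S → d S d]
dqqqddSddqqqd ⇒ dqqqdddSdddqqqd   [S → d S d]
dqqqdddSdddqqqd ⇒ dqqqddddddqqqd   [S → ε]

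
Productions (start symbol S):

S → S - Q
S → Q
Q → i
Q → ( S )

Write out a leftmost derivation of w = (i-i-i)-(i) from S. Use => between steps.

S => S-Q   [S → S - Q]
S-Q => Q-Q   [S → Q]
Q-Q => (S)-Q   [Q → ( S )]
(S)-Q => (S-Q)-Q   [S → S - Q]
(S-Q)-Q => (S-Q-Q)-Q   [S → S - Q]
(S-Q-Q)-Q => (Q-Q-Q)-Q   [S → Q]
(Q-Q-Q)-Q => (i-Q-Q)-Q   [Q → i]
(i-Q-Q)-Q => (i-i-Q)-Q   [Q → i]
(i-i-Q)-Q => (i-i-i)-Q   [Q → i]
(i-i-i)-Q => (i-i-i)-(S)   [Q → ( S )]
(i-i-i)-(S) => (i-i-i)-(Q)   [S → Q]
(i-i-i)-(Q) => (i-i-i)-(i)   [Q → i]

S=>S-Q=>Q-Q=>(S)-Q=>(S-Q)-Q=>(S-Q-Q)-Q=>(Q-Q-Q)-Q=>(i-Q-Q)-Q=>(i-i-Q)-Q=>(i-i-i)-Q=>(i-i-i)-(S)=>(i-i-i)-(Q)=>(i-i-i)-(i)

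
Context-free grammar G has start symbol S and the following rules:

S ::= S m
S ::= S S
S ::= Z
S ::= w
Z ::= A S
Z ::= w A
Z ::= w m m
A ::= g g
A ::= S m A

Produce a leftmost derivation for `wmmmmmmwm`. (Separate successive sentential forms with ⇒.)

S ⇒ Sm ⇒ SSm ⇒ SmSm ⇒ SmmSm ⇒ SmmmSm ⇒ SmmmmSm ⇒ ZmmmmSm ⇒ wmmmmmmSm ⇒ wmmmmmmwm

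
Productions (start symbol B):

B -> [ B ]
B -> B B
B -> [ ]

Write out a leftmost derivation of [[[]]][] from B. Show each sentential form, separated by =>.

B => BB => [B]B => [[B]]B => [[[]]]B => [[[]]][]

B => BB   [B -> B B]
BB => [B]B   [B -> [ B ]]
[B]B => [[B]]B   [B -> [ B ]]
[[B]]B => [[[]]]B   [B -> [ ]]
[[[]]]B => [[[]]][]   [B -> [ ]]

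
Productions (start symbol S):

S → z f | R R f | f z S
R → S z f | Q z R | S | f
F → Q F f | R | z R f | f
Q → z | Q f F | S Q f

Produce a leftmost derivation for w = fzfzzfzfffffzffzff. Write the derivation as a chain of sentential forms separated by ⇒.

S ⇒ fzS   [S → f z S]
fzS ⇒ fzRRf   [S → R R f]
fzRRf ⇒ fzSzfRf   [R → S z f]
fzSzfRf ⇒ fzfzSzfRf   [S → f z S]
fzfzSzfRf ⇒ fzfzzfzfRf   [S → z f]
fzfzzfzfRf ⇒ fzfzzfzfSzff   [R → S z f]
fzfzzfzfSzff ⇒ fzfzzfzfRRfzff   [S → R R f]
fzfzzfzfRRfzff ⇒ fzfzzfzffRfzff   [R → f]
fzfzzfzffRfzff ⇒ fzfzzfzffSzffzff   [R → S z f]
fzfzzfzffSzffzff ⇒ fzfzzfzffRRfzffzff   [S → R R f]
fzfzzfzffRRfzffzff ⇒ fzfzzfzfffRfzffzff   [R → f]
fzfzzfzfffRfzffzff ⇒ fzfzzfzfffffzffzff   [R → f]

S⇒fzS⇒fzRRf⇒fzSzfRf⇒fzfzSzfRf⇒fzfzzfzfRf⇒fzfzzfzfSzff⇒fzfzzfzfRRfzff⇒fzfzzfzffRfzff⇒fzfzzfzffSzffzff⇒fzfzzfzffRRfzffzff⇒fzfzzfzfffRfzffzff⇒fzfzzfzfffffzffzff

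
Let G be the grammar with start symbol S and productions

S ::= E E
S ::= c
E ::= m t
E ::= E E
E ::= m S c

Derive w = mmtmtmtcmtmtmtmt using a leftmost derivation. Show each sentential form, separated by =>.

S=>EE=>EEE=>EEEE=>EEEEE=>mScEEEE=>mEEcEEEE=>mEEEcEEEE=>mmtEEcEEEE=>mmtmtEcEEEE=>mmtmtmtcEEEE=>mmtmtmtcmtEEE=>mmtmtmtcmtmtEE=>mmtmtmtcmtmtmtE=>mmtmtmtcmtmtmtmt

S => EE   [S ::= E E]
EE => EEE   [E ::= E E]
EEE => EEEE   [E ::= E E]
EEEE => EEEEE   [E ::= E E]
EEEEE => mScEEEE   [E ::= m S c]
mScEEEE => mEEcEEEE   [S ::= E E]
mEEcEEEE => mEEEcEEEE   [E ::= E E]
mEEEcEEEE => mmtEEcEEEE   [E ::= m t]
mmtEEcEEEE => mmtmtEcEEEE   [E ::= m t]
mmtmtEcEEEE => mmtmtmtcEEEE   [E ::= m t]
mmtmtmtcEEEE => mmtmtmtcmtEEE   [E ::= m t]
mmtmtmtcmtEEE => mmtmtmtcmtmtEE   [E ::= m t]
mmtmtmtcmtmtEE => mmtmtmtcmtmtmtE   [E ::= m t]
mmtmtmtcmtmtmtE => mmtmtmtcmtmtmtmt   [E ::= m t]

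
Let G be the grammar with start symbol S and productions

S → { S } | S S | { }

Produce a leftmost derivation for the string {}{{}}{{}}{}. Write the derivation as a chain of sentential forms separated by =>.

S => SS => SSS => SSSS => {}SSS => {}{S}SS => {}{{}}SS => {}{{}}{S}S => {}{{}}{{}}S => {}{{}}{{}}{}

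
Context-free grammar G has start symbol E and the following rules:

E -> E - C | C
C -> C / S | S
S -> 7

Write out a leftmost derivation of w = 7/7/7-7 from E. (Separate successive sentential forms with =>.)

E=>E-C=>C-C=>C/S-C=>C/S/S-C=>S/S/S-C=>7/S/S-C=>7/7/S-C=>7/7/7-C=>7/7/7-S=>7/7/7-7

E => E-C   [E -> E - C]
E-C => C-C   [E -> C]
C-C => C/S-C   [C -> C / S]
C/S-C => C/S/S-C   [C -> C / S]
C/S/S-C => S/S/S-C   [C -> S]
S/S/S-C => 7/S/S-C   [S -> 7]
7/S/S-C => 7/7/S-C   [S -> 7]
7/7/S-C => 7/7/7-C   [S -> 7]
7/7/7-C => 7/7/7-S   [C -> S]
7/7/7-S => 7/7/7-7   [S -> 7]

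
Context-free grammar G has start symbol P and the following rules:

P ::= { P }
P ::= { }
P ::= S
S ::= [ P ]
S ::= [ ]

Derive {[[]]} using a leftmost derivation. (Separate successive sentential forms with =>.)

P => {P} => {S} => {[P]} => {[S]} => {[[]]}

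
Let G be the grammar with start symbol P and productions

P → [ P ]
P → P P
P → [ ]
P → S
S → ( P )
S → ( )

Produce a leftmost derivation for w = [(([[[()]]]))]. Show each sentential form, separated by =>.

P => [P]   [P → [ P ]]
[P] => [S]   [P → S]
[S] => [(P)]   [S → ( P )]
[(P)] => [(S)]   [P → S]
[(S)] => [((P))]   [S → ( P )]
[((P))] => [(([P]))]   [P → [ P ]]
[(([P]))] => [(([[P]]))]   [P → [ P ]]
[(([[P]]))] => [(([[[P]]]))]   [P → [ P ]]
[(([[[P]]]))] => [(([[[S]]]))]   [P → S]
[(([[[S]]]))] => [(([[[()]]]))]   [S → ( )]

P => [P] => [S] => [(P)] => [(S)] => [((P))] => [(([P]))] => [(([[P]]))] => [(([[[P]]]))] => [(([[[S]]]))] => [(([[[()]]]))]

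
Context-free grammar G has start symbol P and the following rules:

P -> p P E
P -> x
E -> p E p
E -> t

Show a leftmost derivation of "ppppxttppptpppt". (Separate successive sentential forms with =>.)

P => pPE   [P -> p P E]
pPE => ppPEE   [P -> p P E]
ppPEE => pppPEEE   [P -> p P E]
pppPEEE => ppppPEEEE   [P -> p P E]
ppppPEEEE => ppppxEEEE   [P -> x]
ppppxEEEE => ppppxtEEE   [E -> t]
ppppxtEEE => ppppxttEE   [E -> t]
ppppxttEE => ppppxttpEpE   [E -> p E p]
ppppxttpEpE => ppppxttppEppE   [E -> p E p]
ppppxttppEppE => ppppxttpppEpppE   [E -> p E p]
ppppxttpppEpppE => ppppxttppptpppE   [E -> t]
ppppxttppptpppE => ppppxttppptpppt   [E -> t]

P=>pPE=>ppPEE=>pppPEEE=>ppppPEEEE=>ppppxEEEE=>ppppxtEEE=>ppppxttEE=>ppppxttpEpE=>ppppxttppEppE=>ppppxttpppEpppE=>ppppxttppptpppE=>ppppxttppptpppt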